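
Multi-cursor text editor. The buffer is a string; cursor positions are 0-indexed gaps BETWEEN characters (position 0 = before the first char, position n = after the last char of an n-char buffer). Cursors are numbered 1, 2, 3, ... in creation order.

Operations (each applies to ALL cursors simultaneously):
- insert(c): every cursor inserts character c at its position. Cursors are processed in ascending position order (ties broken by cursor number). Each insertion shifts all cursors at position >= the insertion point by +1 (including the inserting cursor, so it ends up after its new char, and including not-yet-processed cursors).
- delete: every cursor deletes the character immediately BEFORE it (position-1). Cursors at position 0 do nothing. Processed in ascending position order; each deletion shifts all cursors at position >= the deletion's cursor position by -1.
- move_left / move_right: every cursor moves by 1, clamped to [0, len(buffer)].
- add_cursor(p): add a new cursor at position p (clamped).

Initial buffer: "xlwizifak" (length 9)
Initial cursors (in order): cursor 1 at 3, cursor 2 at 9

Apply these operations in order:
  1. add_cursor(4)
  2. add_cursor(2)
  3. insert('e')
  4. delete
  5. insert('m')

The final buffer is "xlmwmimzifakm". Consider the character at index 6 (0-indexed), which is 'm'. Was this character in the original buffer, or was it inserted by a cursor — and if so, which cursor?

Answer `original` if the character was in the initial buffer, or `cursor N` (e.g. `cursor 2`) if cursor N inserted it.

Answer: cursor 3

Derivation:
After op 1 (add_cursor(4)): buffer="xlwizifak" (len 9), cursors c1@3 c3@4 c2@9, authorship .........
After op 2 (add_cursor(2)): buffer="xlwizifak" (len 9), cursors c4@2 c1@3 c3@4 c2@9, authorship .........
After op 3 (insert('e')): buffer="xleweiezifake" (len 13), cursors c4@3 c1@5 c3@7 c2@13, authorship ..4.1.3.....2
After op 4 (delete): buffer="xlwizifak" (len 9), cursors c4@2 c1@3 c3@4 c2@9, authorship .........
After op 5 (insert('m')): buffer="xlmwmimzifakm" (len 13), cursors c4@3 c1@5 c3@7 c2@13, authorship ..4.1.3.....2
Authorship (.=original, N=cursor N): . . 4 . 1 . 3 . . . . . 2
Index 6: author = 3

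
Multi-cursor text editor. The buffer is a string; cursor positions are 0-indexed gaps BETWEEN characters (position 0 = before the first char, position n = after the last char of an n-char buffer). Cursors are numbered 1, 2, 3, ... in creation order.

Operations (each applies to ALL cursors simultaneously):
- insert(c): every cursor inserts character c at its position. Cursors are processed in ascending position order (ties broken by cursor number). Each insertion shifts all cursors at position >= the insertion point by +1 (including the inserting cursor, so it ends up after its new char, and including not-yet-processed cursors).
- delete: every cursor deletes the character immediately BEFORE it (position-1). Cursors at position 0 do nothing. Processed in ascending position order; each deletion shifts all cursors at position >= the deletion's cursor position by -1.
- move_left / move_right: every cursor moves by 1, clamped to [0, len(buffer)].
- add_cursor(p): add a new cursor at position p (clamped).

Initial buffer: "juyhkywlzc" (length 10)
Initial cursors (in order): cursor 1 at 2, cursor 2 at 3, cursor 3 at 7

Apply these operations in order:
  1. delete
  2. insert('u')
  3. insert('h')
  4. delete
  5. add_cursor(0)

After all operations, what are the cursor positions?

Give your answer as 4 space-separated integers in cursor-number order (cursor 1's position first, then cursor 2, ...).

After op 1 (delete): buffer="jhkylzc" (len 7), cursors c1@1 c2@1 c3@4, authorship .......
After op 2 (insert('u')): buffer="juuhkyulzc" (len 10), cursors c1@3 c2@3 c3@7, authorship .12...3...
After op 3 (insert('h')): buffer="juuhhhkyuhlzc" (len 13), cursors c1@5 c2@5 c3@10, authorship .1212...33...
After op 4 (delete): buffer="juuhkyulzc" (len 10), cursors c1@3 c2@3 c3@7, authorship .12...3...
After op 5 (add_cursor(0)): buffer="juuhkyulzc" (len 10), cursors c4@0 c1@3 c2@3 c3@7, authorship .12...3...

Answer: 3 3 7 0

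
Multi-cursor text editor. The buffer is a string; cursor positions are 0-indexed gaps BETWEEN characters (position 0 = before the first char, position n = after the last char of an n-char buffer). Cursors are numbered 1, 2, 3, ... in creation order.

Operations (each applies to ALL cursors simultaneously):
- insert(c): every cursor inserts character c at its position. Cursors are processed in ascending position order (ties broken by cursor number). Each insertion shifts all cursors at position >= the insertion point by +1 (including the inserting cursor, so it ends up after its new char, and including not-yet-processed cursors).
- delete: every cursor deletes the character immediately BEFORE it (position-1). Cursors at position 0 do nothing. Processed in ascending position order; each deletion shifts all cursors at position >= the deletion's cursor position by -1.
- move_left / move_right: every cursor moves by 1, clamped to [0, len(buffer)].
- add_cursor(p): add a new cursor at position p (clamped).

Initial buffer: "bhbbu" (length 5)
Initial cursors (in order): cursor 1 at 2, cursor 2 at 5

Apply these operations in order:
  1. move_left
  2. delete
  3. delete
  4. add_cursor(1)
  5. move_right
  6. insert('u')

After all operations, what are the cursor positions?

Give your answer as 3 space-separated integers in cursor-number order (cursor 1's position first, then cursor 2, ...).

After op 1 (move_left): buffer="bhbbu" (len 5), cursors c1@1 c2@4, authorship .....
After op 2 (delete): buffer="hbu" (len 3), cursors c1@0 c2@2, authorship ...
After op 3 (delete): buffer="hu" (len 2), cursors c1@0 c2@1, authorship ..
After op 4 (add_cursor(1)): buffer="hu" (len 2), cursors c1@0 c2@1 c3@1, authorship ..
After op 5 (move_right): buffer="hu" (len 2), cursors c1@1 c2@2 c3@2, authorship ..
After op 6 (insert('u')): buffer="huuuu" (len 5), cursors c1@2 c2@5 c3@5, authorship .1.23

Answer: 2 5 5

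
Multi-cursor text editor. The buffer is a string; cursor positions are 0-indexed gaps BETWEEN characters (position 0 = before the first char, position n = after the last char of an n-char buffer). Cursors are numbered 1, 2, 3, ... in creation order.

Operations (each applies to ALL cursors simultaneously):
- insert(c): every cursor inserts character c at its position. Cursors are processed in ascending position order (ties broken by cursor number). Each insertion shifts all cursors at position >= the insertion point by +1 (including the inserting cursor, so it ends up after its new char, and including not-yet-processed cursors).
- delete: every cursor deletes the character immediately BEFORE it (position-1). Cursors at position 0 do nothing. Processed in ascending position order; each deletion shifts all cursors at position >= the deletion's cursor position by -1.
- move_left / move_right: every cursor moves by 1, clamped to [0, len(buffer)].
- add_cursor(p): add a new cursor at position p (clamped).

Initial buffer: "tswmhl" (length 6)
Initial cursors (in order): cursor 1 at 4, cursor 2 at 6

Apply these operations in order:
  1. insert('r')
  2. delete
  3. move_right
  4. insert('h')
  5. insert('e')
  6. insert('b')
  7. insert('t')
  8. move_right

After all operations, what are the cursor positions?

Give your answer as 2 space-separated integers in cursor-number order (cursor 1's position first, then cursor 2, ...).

After op 1 (insert('r')): buffer="tswmrhlr" (len 8), cursors c1@5 c2@8, authorship ....1..2
After op 2 (delete): buffer="tswmhl" (len 6), cursors c1@4 c2@6, authorship ......
After op 3 (move_right): buffer="tswmhl" (len 6), cursors c1@5 c2@6, authorship ......
After op 4 (insert('h')): buffer="tswmhhlh" (len 8), cursors c1@6 c2@8, authorship .....1.2
After op 5 (insert('e')): buffer="tswmhhelhe" (len 10), cursors c1@7 c2@10, authorship .....11.22
After op 6 (insert('b')): buffer="tswmhheblheb" (len 12), cursors c1@8 c2@12, authorship .....111.222
After op 7 (insert('t')): buffer="tswmhhebtlhebt" (len 14), cursors c1@9 c2@14, authorship .....1111.2222
After op 8 (move_right): buffer="tswmhhebtlhebt" (len 14), cursors c1@10 c2@14, authorship .....1111.2222

Answer: 10 14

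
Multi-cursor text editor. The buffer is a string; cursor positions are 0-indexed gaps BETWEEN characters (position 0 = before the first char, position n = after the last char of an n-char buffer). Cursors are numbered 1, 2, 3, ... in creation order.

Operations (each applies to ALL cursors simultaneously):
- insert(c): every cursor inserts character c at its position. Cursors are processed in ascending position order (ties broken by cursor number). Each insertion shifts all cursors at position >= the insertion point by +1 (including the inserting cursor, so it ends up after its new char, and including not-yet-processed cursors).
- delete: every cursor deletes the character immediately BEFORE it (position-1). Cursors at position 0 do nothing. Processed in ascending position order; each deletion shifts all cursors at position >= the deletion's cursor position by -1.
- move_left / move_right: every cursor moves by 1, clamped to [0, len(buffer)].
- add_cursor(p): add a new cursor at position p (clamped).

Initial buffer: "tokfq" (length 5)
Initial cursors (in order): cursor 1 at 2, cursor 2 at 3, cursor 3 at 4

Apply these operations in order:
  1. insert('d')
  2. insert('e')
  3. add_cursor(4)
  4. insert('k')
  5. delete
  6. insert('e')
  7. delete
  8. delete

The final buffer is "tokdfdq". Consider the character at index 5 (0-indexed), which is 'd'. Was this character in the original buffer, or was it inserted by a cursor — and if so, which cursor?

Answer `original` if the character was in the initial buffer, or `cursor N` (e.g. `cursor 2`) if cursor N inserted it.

After op 1 (insert('d')): buffer="todkdfdq" (len 8), cursors c1@3 c2@5 c3@7, authorship ..1.2.3.
After op 2 (insert('e')): buffer="todekdefdeq" (len 11), cursors c1@4 c2@7 c3@10, authorship ..11.22.33.
After op 3 (add_cursor(4)): buffer="todekdefdeq" (len 11), cursors c1@4 c4@4 c2@7 c3@10, authorship ..11.22.33.
After op 4 (insert('k')): buffer="todekkkdekfdekq" (len 15), cursors c1@6 c4@6 c2@10 c3@14, authorship ..1114.222.333.
After op 5 (delete): buffer="todekdefdeq" (len 11), cursors c1@4 c4@4 c2@7 c3@10, authorship ..11.22.33.
After op 6 (insert('e')): buffer="todeeekdeefdeeq" (len 15), cursors c1@6 c4@6 c2@10 c3@14, authorship ..1114.222.333.
After op 7 (delete): buffer="todekdefdeq" (len 11), cursors c1@4 c4@4 c2@7 c3@10, authorship ..11.22.33.
After op 8 (delete): buffer="tokdfdq" (len 7), cursors c1@2 c4@2 c2@4 c3@6, authorship ...2.3.
Authorship (.=original, N=cursor N): . . . 2 . 3 .
Index 5: author = 3

Answer: cursor 3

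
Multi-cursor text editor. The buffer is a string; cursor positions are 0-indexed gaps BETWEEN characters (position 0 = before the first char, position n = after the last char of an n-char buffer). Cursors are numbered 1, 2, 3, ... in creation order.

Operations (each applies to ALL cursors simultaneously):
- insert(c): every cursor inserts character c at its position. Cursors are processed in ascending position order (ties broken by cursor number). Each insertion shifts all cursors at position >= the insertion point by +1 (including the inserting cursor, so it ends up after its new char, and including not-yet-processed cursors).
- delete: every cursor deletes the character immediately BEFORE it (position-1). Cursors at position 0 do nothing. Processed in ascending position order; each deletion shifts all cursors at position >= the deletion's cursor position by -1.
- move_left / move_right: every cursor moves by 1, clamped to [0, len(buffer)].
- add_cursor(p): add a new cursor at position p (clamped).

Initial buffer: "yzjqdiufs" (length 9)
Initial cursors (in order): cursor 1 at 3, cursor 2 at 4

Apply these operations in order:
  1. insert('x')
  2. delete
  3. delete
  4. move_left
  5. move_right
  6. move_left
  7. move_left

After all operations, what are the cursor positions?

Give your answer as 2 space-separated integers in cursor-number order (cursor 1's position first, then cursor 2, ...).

Answer: 0 0

Derivation:
After op 1 (insert('x')): buffer="yzjxqxdiufs" (len 11), cursors c1@4 c2@6, authorship ...1.2.....
After op 2 (delete): buffer="yzjqdiufs" (len 9), cursors c1@3 c2@4, authorship .........
After op 3 (delete): buffer="yzdiufs" (len 7), cursors c1@2 c2@2, authorship .......
After op 4 (move_left): buffer="yzdiufs" (len 7), cursors c1@1 c2@1, authorship .......
After op 5 (move_right): buffer="yzdiufs" (len 7), cursors c1@2 c2@2, authorship .......
After op 6 (move_left): buffer="yzdiufs" (len 7), cursors c1@1 c2@1, authorship .......
After op 7 (move_left): buffer="yzdiufs" (len 7), cursors c1@0 c2@0, authorship .......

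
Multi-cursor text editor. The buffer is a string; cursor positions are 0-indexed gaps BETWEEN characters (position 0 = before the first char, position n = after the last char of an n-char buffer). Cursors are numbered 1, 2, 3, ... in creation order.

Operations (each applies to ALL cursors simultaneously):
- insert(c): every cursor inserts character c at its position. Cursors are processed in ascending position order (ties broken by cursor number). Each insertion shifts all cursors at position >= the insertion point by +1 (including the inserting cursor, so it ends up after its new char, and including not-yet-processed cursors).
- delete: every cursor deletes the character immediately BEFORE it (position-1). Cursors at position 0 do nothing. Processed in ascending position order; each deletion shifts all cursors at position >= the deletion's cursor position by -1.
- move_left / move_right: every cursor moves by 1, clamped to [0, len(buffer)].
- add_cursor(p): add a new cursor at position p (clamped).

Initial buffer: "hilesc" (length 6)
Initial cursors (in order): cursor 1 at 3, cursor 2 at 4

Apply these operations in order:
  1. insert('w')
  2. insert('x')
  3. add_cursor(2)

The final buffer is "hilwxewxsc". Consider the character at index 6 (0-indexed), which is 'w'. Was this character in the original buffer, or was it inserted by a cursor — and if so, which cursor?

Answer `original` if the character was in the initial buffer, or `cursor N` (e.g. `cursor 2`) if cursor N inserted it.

Answer: cursor 2

Derivation:
After op 1 (insert('w')): buffer="hilwewsc" (len 8), cursors c1@4 c2@6, authorship ...1.2..
After op 2 (insert('x')): buffer="hilwxewxsc" (len 10), cursors c1@5 c2@8, authorship ...11.22..
After op 3 (add_cursor(2)): buffer="hilwxewxsc" (len 10), cursors c3@2 c1@5 c2@8, authorship ...11.22..
Authorship (.=original, N=cursor N): . . . 1 1 . 2 2 . .
Index 6: author = 2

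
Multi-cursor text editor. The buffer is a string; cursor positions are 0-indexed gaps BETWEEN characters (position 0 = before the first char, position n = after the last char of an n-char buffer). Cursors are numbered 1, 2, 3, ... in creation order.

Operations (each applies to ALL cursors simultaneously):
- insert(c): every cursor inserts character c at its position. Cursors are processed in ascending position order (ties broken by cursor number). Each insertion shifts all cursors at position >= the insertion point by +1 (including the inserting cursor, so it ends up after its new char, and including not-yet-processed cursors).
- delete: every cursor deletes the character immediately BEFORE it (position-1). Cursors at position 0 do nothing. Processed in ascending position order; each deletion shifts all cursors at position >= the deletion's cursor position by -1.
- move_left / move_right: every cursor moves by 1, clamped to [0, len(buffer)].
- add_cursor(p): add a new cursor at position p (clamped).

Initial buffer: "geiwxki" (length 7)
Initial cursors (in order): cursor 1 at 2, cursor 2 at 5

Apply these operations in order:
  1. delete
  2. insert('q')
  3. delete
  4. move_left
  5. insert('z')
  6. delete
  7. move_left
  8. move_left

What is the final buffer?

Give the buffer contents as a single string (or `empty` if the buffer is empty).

Answer: giwki

Derivation:
After op 1 (delete): buffer="giwki" (len 5), cursors c1@1 c2@3, authorship .....
After op 2 (insert('q')): buffer="gqiwqki" (len 7), cursors c1@2 c2@5, authorship .1..2..
After op 3 (delete): buffer="giwki" (len 5), cursors c1@1 c2@3, authorship .....
After op 4 (move_left): buffer="giwki" (len 5), cursors c1@0 c2@2, authorship .....
After op 5 (insert('z')): buffer="zgizwki" (len 7), cursors c1@1 c2@4, authorship 1..2...
After op 6 (delete): buffer="giwki" (len 5), cursors c1@0 c2@2, authorship .....
After op 7 (move_left): buffer="giwki" (len 5), cursors c1@0 c2@1, authorship .....
After op 8 (move_left): buffer="giwki" (len 5), cursors c1@0 c2@0, authorship .....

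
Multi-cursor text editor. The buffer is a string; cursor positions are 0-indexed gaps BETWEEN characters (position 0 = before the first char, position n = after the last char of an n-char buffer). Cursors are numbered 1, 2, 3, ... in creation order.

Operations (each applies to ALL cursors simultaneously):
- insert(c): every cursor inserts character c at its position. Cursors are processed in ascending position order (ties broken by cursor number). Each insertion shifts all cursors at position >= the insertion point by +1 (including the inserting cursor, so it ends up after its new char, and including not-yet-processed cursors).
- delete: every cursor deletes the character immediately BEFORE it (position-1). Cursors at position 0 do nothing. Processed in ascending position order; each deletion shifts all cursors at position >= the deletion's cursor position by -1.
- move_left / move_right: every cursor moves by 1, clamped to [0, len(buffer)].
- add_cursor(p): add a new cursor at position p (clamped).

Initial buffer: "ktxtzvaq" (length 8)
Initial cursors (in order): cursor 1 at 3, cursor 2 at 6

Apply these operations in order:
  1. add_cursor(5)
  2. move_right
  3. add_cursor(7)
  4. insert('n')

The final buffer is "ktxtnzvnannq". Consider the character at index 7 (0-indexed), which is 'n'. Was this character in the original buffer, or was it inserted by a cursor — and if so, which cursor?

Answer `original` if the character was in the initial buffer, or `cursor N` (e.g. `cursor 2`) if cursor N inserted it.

After op 1 (add_cursor(5)): buffer="ktxtzvaq" (len 8), cursors c1@3 c3@5 c2@6, authorship ........
After op 2 (move_right): buffer="ktxtzvaq" (len 8), cursors c1@4 c3@6 c2@7, authorship ........
After op 3 (add_cursor(7)): buffer="ktxtzvaq" (len 8), cursors c1@4 c3@6 c2@7 c4@7, authorship ........
After op 4 (insert('n')): buffer="ktxtnzvnannq" (len 12), cursors c1@5 c3@8 c2@11 c4@11, authorship ....1..3.24.
Authorship (.=original, N=cursor N): . . . . 1 . . 3 . 2 4 .
Index 7: author = 3

Answer: cursor 3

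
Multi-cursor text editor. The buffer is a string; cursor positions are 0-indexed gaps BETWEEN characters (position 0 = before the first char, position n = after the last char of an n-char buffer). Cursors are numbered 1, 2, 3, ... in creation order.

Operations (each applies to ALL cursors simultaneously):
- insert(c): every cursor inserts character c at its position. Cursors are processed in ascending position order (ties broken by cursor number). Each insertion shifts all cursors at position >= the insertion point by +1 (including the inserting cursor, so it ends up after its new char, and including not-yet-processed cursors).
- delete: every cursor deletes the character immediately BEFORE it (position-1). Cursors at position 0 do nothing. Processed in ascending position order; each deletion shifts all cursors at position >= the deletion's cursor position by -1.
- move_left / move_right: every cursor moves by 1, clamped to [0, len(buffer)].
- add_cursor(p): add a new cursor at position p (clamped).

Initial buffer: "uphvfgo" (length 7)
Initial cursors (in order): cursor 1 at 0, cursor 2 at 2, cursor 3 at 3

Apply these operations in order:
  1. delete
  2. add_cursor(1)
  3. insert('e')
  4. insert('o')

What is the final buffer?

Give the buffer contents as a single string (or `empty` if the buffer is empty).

Answer: eoueeeooovfgo

Derivation:
After op 1 (delete): buffer="uvfgo" (len 5), cursors c1@0 c2@1 c3@1, authorship .....
After op 2 (add_cursor(1)): buffer="uvfgo" (len 5), cursors c1@0 c2@1 c3@1 c4@1, authorship .....
After op 3 (insert('e')): buffer="eueeevfgo" (len 9), cursors c1@1 c2@5 c3@5 c4@5, authorship 1.234....
After op 4 (insert('o')): buffer="eoueeeooovfgo" (len 13), cursors c1@2 c2@9 c3@9 c4@9, authorship 11.234234....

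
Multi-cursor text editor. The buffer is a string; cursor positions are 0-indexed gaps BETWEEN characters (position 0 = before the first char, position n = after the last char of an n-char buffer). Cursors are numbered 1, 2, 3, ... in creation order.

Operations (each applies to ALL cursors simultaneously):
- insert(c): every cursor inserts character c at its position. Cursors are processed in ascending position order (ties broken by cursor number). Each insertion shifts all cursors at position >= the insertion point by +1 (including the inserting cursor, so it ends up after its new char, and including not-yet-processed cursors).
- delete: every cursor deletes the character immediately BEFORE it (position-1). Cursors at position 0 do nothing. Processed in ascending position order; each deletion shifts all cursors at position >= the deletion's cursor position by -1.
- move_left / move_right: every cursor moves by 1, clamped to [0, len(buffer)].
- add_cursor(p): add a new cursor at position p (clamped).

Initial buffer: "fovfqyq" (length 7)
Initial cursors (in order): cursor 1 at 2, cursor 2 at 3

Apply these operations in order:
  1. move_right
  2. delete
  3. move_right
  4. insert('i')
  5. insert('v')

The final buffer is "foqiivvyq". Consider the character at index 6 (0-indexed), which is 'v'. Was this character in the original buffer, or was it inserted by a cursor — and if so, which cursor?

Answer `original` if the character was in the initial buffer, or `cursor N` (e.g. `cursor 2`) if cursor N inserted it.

After op 1 (move_right): buffer="fovfqyq" (len 7), cursors c1@3 c2@4, authorship .......
After op 2 (delete): buffer="foqyq" (len 5), cursors c1@2 c2@2, authorship .....
After op 3 (move_right): buffer="foqyq" (len 5), cursors c1@3 c2@3, authorship .....
After op 4 (insert('i')): buffer="foqiiyq" (len 7), cursors c1@5 c2@5, authorship ...12..
After op 5 (insert('v')): buffer="foqiivvyq" (len 9), cursors c1@7 c2@7, authorship ...1212..
Authorship (.=original, N=cursor N): . . . 1 2 1 2 . .
Index 6: author = 2

Answer: cursor 2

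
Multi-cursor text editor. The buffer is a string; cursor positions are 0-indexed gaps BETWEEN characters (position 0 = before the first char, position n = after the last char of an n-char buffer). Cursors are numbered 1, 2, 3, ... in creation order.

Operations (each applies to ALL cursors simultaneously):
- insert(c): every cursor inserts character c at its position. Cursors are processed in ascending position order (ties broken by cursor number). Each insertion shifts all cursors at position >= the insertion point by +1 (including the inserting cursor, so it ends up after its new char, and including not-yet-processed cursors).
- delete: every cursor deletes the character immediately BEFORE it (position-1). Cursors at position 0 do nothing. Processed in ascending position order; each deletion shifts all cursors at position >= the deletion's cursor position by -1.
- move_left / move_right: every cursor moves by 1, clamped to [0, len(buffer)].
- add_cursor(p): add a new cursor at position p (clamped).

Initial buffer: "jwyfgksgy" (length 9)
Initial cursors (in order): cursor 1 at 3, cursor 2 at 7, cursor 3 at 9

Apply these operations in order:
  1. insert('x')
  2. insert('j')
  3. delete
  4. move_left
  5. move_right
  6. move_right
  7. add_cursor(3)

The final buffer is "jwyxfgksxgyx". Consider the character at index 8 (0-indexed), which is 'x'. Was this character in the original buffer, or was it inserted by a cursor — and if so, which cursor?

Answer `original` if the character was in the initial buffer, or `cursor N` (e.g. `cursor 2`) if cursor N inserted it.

After op 1 (insert('x')): buffer="jwyxfgksxgyx" (len 12), cursors c1@4 c2@9 c3@12, authorship ...1....2..3
After op 2 (insert('j')): buffer="jwyxjfgksxjgyxj" (len 15), cursors c1@5 c2@11 c3@15, authorship ...11....22..33
After op 3 (delete): buffer="jwyxfgksxgyx" (len 12), cursors c1@4 c2@9 c3@12, authorship ...1....2..3
After op 4 (move_left): buffer="jwyxfgksxgyx" (len 12), cursors c1@3 c2@8 c3@11, authorship ...1....2..3
After op 5 (move_right): buffer="jwyxfgksxgyx" (len 12), cursors c1@4 c2@9 c3@12, authorship ...1....2..3
After op 6 (move_right): buffer="jwyxfgksxgyx" (len 12), cursors c1@5 c2@10 c3@12, authorship ...1....2..3
After op 7 (add_cursor(3)): buffer="jwyxfgksxgyx" (len 12), cursors c4@3 c1@5 c2@10 c3@12, authorship ...1....2..3
Authorship (.=original, N=cursor N): . . . 1 . . . . 2 . . 3
Index 8: author = 2

Answer: cursor 2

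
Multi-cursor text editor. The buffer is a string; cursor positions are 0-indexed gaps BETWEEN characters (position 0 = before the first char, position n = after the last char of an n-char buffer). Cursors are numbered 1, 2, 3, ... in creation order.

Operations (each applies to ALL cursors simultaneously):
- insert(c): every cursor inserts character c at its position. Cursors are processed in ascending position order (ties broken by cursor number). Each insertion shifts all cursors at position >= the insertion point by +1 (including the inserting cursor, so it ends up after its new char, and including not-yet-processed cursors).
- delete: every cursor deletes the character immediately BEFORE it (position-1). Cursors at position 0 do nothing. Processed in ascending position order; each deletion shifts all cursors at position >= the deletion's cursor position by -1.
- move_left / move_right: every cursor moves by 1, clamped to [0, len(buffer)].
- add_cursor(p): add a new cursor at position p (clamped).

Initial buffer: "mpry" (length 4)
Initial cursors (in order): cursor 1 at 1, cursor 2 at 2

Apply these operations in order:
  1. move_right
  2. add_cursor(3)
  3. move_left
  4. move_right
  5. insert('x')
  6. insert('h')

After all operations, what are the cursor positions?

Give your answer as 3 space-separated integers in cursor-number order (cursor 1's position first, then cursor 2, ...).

Answer: 4 9 9

Derivation:
After op 1 (move_right): buffer="mpry" (len 4), cursors c1@2 c2@3, authorship ....
After op 2 (add_cursor(3)): buffer="mpry" (len 4), cursors c1@2 c2@3 c3@3, authorship ....
After op 3 (move_left): buffer="mpry" (len 4), cursors c1@1 c2@2 c3@2, authorship ....
After op 4 (move_right): buffer="mpry" (len 4), cursors c1@2 c2@3 c3@3, authorship ....
After op 5 (insert('x')): buffer="mpxrxxy" (len 7), cursors c1@3 c2@6 c3@6, authorship ..1.23.
After op 6 (insert('h')): buffer="mpxhrxxhhy" (len 10), cursors c1@4 c2@9 c3@9, authorship ..11.2323.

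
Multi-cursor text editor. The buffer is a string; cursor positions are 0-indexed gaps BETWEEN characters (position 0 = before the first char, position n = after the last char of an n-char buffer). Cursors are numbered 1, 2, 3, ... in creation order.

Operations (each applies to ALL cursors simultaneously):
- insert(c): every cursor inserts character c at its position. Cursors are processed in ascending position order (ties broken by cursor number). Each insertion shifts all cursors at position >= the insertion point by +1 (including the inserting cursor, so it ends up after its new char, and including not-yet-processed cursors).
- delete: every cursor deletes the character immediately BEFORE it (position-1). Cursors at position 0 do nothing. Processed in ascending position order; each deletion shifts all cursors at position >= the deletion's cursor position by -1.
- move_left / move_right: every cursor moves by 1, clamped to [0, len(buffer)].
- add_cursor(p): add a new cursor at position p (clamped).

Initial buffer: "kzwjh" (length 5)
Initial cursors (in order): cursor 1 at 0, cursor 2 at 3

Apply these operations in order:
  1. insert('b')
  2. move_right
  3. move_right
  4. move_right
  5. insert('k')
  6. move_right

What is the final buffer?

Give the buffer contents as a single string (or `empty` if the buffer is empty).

After op 1 (insert('b')): buffer="bkzwbjh" (len 7), cursors c1@1 c2@5, authorship 1...2..
After op 2 (move_right): buffer="bkzwbjh" (len 7), cursors c1@2 c2@6, authorship 1...2..
After op 3 (move_right): buffer="bkzwbjh" (len 7), cursors c1@3 c2@7, authorship 1...2..
After op 4 (move_right): buffer="bkzwbjh" (len 7), cursors c1@4 c2@7, authorship 1...2..
After op 5 (insert('k')): buffer="bkzwkbjhk" (len 9), cursors c1@5 c2@9, authorship 1...12..2
After op 6 (move_right): buffer="bkzwkbjhk" (len 9), cursors c1@6 c2@9, authorship 1...12..2

Answer: bkzwkbjhk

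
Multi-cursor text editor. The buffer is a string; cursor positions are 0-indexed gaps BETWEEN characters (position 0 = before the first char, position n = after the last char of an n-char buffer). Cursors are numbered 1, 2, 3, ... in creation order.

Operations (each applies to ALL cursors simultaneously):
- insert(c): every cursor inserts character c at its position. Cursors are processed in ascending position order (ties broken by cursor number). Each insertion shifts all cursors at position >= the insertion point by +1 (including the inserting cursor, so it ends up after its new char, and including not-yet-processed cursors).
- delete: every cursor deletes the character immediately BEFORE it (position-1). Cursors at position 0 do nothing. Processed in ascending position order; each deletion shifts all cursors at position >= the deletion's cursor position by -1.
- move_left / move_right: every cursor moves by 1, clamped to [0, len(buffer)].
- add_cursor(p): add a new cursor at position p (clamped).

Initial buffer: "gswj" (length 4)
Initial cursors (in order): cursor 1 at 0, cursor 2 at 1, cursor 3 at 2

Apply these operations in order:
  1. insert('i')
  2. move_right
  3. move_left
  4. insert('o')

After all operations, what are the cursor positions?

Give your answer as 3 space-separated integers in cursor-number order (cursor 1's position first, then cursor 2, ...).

After op 1 (insert('i')): buffer="igisiwj" (len 7), cursors c1@1 c2@3 c3@5, authorship 1.2.3..
After op 2 (move_right): buffer="igisiwj" (len 7), cursors c1@2 c2@4 c3@6, authorship 1.2.3..
After op 3 (move_left): buffer="igisiwj" (len 7), cursors c1@1 c2@3 c3@5, authorship 1.2.3..
After op 4 (insert('o')): buffer="iogiosiowj" (len 10), cursors c1@2 c2@5 c3@8, authorship 11.22.33..

Answer: 2 5 8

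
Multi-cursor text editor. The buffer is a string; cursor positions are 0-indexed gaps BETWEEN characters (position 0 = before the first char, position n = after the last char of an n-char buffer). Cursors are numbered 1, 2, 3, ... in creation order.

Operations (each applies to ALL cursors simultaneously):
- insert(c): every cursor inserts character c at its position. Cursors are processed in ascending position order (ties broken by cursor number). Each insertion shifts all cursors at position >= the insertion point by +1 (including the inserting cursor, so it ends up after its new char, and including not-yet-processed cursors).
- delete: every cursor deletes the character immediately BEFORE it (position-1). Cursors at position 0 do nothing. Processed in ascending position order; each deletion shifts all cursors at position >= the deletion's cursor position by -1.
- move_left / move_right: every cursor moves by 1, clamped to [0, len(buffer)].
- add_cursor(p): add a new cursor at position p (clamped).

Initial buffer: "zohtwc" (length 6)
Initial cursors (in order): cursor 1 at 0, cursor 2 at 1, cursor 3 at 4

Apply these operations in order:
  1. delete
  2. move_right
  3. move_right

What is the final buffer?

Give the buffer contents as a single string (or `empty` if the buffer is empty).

After op 1 (delete): buffer="ohwc" (len 4), cursors c1@0 c2@0 c3@2, authorship ....
After op 2 (move_right): buffer="ohwc" (len 4), cursors c1@1 c2@1 c3@3, authorship ....
After op 3 (move_right): buffer="ohwc" (len 4), cursors c1@2 c2@2 c3@4, authorship ....

Answer: ohwc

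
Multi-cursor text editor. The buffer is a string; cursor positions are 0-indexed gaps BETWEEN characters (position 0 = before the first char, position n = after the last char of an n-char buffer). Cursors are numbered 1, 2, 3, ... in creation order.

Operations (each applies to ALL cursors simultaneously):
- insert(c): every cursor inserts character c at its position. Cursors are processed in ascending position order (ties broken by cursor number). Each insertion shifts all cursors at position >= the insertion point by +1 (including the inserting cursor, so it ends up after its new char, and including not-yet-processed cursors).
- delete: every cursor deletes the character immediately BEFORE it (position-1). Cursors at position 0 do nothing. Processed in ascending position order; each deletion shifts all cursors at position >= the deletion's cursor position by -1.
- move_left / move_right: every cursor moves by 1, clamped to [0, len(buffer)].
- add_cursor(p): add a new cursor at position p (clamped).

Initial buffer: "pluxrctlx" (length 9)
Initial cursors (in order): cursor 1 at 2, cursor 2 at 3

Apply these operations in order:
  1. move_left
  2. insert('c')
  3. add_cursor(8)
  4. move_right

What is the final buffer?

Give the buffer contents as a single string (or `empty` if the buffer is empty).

Answer: pclcuxrctlx

Derivation:
After op 1 (move_left): buffer="pluxrctlx" (len 9), cursors c1@1 c2@2, authorship .........
After op 2 (insert('c')): buffer="pclcuxrctlx" (len 11), cursors c1@2 c2@4, authorship .1.2.......
After op 3 (add_cursor(8)): buffer="pclcuxrctlx" (len 11), cursors c1@2 c2@4 c3@8, authorship .1.2.......
After op 4 (move_right): buffer="pclcuxrctlx" (len 11), cursors c1@3 c2@5 c3@9, authorship .1.2.......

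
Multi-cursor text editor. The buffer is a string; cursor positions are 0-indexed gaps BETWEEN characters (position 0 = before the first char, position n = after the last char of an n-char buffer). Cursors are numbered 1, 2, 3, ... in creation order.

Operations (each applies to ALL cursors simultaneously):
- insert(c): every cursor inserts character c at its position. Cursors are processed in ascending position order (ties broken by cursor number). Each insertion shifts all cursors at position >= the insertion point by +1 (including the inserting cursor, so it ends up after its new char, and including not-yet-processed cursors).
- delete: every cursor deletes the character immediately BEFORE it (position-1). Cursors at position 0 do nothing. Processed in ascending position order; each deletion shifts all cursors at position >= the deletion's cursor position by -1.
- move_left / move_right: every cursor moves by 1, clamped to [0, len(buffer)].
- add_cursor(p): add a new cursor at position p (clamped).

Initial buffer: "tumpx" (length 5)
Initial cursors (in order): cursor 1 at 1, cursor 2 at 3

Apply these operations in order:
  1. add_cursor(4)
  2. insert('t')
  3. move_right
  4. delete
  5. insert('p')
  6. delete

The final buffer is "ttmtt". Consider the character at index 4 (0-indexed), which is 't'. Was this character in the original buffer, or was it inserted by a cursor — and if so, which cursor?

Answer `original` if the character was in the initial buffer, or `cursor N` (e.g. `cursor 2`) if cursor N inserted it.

Answer: cursor 3

Derivation:
After op 1 (add_cursor(4)): buffer="tumpx" (len 5), cursors c1@1 c2@3 c3@4, authorship .....
After op 2 (insert('t')): buffer="ttumtptx" (len 8), cursors c1@2 c2@5 c3@7, authorship .1..2.3.
After op 3 (move_right): buffer="ttumtptx" (len 8), cursors c1@3 c2@6 c3@8, authorship .1..2.3.
After op 4 (delete): buffer="ttmtt" (len 5), cursors c1@2 c2@4 c3@5, authorship .1.23
After op 5 (insert('p')): buffer="ttpmtptp" (len 8), cursors c1@3 c2@6 c3@8, authorship .11.2233
After op 6 (delete): buffer="ttmtt" (len 5), cursors c1@2 c2@4 c3@5, authorship .1.23
Authorship (.=original, N=cursor N): . 1 . 2 3
Index 4: author = 3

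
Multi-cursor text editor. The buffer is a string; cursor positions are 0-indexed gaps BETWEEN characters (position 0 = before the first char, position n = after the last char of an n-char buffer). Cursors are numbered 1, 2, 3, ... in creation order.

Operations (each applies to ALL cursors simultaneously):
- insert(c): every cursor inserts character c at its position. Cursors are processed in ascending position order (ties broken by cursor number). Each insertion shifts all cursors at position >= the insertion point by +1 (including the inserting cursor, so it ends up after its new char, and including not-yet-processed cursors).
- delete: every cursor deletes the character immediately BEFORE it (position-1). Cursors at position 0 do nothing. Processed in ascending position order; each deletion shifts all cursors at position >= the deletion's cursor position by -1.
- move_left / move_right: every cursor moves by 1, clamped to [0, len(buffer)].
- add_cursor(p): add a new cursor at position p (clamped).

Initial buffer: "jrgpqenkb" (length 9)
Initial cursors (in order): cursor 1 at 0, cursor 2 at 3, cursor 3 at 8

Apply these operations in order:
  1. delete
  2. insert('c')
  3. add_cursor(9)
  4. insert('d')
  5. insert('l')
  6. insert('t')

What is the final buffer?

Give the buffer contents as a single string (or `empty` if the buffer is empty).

Answer: cdltjrcdltpqencddllttb

Derivation:
After op 1 (delete): buffer="jrpqenb" (len 7), cursors c1@0 c2@2 c3@6, authorship .......
After op 2 (insert('c')): buffer="cjrcpqencb" (len 10), cursors c1@1 c2@4 c3@9, authorship 1..2....3.
After op 3 (add_cursor(9)): buffer="cjrcpqencb" (len 10), cursors c1@1 c2@4 c3@9 c4@9, authorship 1..2....3.
After op 4 (insert('d')): buffer="cdjrcdpqencddb" (len 14), cursors c1@2 c2@6 c3@13 c4@13, authorship 11..22....334.
After op 5 (insert('l')): buffer="cdljrcdlpqencddllb" (len 18), cursors c1@3 c2@8 c3@17 c4@17, authorship 111..222....33434.
After op 6 (insert('t')): buffer="cdltjrcdltpqencddllttb" (len 22), cursors c1@4 c2@10 c3@21 c4@21, authorship 1111..2222....3343434.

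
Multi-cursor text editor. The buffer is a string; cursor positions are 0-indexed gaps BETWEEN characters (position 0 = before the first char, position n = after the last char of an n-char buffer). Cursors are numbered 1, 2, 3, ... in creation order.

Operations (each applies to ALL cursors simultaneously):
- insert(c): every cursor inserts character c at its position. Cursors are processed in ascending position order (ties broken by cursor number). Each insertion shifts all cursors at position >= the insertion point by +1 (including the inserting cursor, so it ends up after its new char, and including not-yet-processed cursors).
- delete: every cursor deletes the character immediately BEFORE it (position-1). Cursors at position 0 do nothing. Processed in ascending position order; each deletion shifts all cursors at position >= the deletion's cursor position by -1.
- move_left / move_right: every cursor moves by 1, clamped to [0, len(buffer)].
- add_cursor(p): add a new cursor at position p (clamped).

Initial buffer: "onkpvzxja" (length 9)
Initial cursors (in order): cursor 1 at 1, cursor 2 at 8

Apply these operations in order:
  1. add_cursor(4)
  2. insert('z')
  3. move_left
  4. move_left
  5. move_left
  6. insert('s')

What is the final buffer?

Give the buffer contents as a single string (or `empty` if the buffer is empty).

Answer: soznskpzvzsxjza

Derivation:
After op 1 (add_cursor(4)): buffer="onkpvzxja" (len 9), cursors c1@1 c3@4 c2@8, authorship .........
After op 2 (insert('z')): buffer="oznkpzvzxjza" (len 12), cursors c1@2 c3@6 c2@11, authorship .1...3....2.
After op 3 (move_left): buffer="oznkpzvzxjza" (len 12), cursors c1@1 c3@5 c2@10, authorship .1...3....2.
After op 4 (move_left): buffer="oznkpzvzxjza" (len 12), cursors c1@0 c3@4 c2@9, authorship .1...3....2.
After op 5 (move_left): buffer="oznkpzvzxjza" (len 12), cursors c1@0 c3@3 c2@8, authorship .1...3....2.
After op 6 (insert('s')): buffer="soznskpzvzsxjza" (len 15), cursors c1@1 c3@5 c2@11, authorship 1.1.3..3..2..2.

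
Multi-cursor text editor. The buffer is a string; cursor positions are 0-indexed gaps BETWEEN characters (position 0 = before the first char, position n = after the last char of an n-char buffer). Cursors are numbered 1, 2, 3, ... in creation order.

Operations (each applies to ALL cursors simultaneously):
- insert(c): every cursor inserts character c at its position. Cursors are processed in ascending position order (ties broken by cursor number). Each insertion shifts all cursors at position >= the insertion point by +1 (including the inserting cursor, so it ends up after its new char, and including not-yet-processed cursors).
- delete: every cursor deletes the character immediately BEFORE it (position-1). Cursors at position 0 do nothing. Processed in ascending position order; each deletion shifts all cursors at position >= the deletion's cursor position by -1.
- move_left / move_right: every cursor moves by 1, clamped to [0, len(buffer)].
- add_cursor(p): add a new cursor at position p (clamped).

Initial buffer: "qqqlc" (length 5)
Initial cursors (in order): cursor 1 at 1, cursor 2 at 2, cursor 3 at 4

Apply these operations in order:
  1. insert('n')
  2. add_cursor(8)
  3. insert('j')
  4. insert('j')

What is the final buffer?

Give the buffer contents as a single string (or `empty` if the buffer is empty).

After op 1 (insert('n')): buffer="qnqnqlnc" (len 8), cursors c1@2 c2@4 c3@7, authorship .1.2..3.
After op 2 (add_cursor(8)): buffer="qnqnqlnc" (len 8), cursors c1@2 c2@4 c3@7 c4@8, authorship .1.2..3.
After op 3 (insert('j')): buffer="qnjqnjqlnjcj" (len 12), cursors c1@3 c2@6 c3@10 c4@12, authorship .11.22..33.4
After op 4 (insert('j')): buffer="qnjjqnjjqlnjjcjj" (len 16), cursors c1@4 c2@8 c3@13 c4@16, authorship .111.222..333.44

Answer: qnjjqnjjqlnjjcjj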